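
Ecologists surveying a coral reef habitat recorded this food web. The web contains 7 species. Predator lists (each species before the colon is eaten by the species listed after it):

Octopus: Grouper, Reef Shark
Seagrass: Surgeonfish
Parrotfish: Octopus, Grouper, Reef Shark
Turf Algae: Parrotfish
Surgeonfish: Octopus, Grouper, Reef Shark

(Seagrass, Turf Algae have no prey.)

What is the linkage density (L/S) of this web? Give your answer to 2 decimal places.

L/S = 1.43

There are L = 10 links among S = 7 species.
L/S = 10/7 = 1.4286 ≈ 1.43.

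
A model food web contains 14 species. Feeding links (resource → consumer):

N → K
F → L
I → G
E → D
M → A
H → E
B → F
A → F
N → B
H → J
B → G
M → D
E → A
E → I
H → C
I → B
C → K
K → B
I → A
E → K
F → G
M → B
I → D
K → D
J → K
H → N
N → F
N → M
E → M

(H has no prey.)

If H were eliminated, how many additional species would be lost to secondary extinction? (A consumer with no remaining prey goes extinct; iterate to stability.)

Remove H.
Round 1: E (all prey gone), J (all prey gone), N (all prey gone), C (all prey gone) → extinct.
Round 2: M (all prey gone), K (all prey gone), I (all prey gone) → extinct.
Round 3: A (all prey gone), D (all prey gone), B (all prey gone) → extinct.
Round 4: F (all prey gone) → extinct.
Round 5: L (all prey gone), G (all prey gone) → extinct.
No further losses. Total secondary extinctions: 13.

13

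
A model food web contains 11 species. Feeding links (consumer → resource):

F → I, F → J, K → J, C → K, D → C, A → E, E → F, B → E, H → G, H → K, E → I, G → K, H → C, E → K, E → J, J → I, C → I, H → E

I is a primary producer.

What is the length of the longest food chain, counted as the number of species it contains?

One longest chain: I → J → F → E → H.
It has 5 species and 4 links.

5 species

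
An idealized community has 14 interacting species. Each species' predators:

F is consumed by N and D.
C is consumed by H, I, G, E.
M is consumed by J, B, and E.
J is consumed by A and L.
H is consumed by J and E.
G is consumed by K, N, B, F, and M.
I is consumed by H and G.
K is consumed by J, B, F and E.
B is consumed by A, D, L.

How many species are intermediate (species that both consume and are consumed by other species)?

Intermediate species (has both prey and predators): I, G, H, K, M, B, F, J.
Count: 8.

8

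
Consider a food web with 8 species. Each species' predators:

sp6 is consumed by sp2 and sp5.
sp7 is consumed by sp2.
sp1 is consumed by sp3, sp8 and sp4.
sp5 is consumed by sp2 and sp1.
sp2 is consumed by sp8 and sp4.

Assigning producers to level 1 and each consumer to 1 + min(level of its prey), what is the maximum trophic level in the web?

Producers (level 1): sp6, sp7.
Following each consumer down to its lowest-level prey: sp6 → sp5 → sp1 → sp3 (levels 1 through 4).
All prey of sp3 (sp1 3) are at level 3 or above, so sp3 is at level 1 + 3 = 4.
Every consumer has at least one prey at level 3 or below, so none exceeds level 4.

4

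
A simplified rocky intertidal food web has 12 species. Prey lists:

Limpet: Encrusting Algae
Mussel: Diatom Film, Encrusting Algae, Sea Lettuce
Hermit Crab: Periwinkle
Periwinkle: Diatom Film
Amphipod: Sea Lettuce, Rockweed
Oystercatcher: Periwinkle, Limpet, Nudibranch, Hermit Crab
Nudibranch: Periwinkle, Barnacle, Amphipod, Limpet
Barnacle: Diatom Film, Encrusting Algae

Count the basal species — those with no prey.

4

Basal species (no prey listed): Diatom Film, Encrusting Algae, Sea Lettuce, Rockweed.
Count: 4.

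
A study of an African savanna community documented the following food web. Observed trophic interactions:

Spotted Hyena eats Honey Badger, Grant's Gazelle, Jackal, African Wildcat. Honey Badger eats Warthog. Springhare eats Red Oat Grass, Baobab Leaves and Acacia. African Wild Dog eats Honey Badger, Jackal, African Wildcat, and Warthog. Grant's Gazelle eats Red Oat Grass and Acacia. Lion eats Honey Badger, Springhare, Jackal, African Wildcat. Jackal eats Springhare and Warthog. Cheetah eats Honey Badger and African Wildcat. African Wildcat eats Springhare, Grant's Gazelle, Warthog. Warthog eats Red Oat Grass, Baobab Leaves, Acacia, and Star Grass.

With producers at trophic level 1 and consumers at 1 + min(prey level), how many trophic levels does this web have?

Producers (level 1): Baobab Leaves, Acacia, Red Oat Grass, Star Grass.
Following each consumer down to its lowest-level prey: Acacia → Grant's Gazelle → African Wildcat → Cheetah (levels 1 through 4).
All prey of Cheetah (African Wildcat 3, Honey Badger 3) are at level 3 or above, so Cheetah is at level 1 + 3 = 4.
Every consumer has at least one prey at level 3 or below, so none exceeds level 4.

4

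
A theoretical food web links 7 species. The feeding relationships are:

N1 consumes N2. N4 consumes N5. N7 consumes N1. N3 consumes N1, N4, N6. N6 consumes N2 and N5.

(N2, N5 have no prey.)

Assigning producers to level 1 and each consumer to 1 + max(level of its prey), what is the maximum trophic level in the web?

3

Producers (level 1): N2, N5.
N2 → N1 → N3 gives N3 level 3.
No species has a prey at level 3, so no species reaches level 4.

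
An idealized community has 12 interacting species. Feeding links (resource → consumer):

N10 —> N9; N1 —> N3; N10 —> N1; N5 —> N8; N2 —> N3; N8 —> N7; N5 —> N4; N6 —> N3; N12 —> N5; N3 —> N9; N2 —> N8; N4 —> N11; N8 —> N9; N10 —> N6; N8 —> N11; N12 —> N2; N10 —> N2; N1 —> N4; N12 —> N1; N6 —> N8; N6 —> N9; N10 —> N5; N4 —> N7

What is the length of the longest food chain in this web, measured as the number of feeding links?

3 links

One longest chain: N12 → N5 → N8 → N9.
It has 4 species and 3 links.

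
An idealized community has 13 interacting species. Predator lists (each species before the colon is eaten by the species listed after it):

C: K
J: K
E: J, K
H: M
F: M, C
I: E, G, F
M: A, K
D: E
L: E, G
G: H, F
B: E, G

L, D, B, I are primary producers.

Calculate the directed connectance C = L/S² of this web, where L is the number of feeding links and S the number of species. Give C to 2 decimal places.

The web has S = 13 species and L = 19 feeding links.
C = L / S² = 19 / 169 = 0.1124 ≈ 0.11.

C = 0.11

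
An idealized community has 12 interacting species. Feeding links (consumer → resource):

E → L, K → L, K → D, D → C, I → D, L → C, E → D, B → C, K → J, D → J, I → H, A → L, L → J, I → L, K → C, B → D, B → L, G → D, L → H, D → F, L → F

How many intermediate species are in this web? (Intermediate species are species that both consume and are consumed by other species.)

Intermediate species (has both prey and predators): L, D.
Count: 2.

2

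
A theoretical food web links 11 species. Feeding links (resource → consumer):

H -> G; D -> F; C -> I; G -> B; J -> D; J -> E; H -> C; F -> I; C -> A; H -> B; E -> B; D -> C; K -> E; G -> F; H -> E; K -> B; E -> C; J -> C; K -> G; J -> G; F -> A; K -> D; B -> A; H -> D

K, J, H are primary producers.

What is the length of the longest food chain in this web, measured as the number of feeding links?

3 links

One longest chain: K → G → F → I.
It has 4 species and 3 links.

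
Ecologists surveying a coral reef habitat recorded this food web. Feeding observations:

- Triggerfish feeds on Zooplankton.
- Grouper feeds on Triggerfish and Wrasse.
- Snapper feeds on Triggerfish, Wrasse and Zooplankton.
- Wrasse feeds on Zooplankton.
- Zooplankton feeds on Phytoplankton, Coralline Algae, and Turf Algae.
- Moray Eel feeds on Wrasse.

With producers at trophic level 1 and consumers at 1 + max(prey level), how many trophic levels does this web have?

4

Producers (level 1): Turf Algae, Phytoplankton, Coralline Algae.
Turf Algae → Zooplankton → Triggerfish → Snapper gives Snapper level 4.
No species has a prey at level 4, so no species reaches level 5.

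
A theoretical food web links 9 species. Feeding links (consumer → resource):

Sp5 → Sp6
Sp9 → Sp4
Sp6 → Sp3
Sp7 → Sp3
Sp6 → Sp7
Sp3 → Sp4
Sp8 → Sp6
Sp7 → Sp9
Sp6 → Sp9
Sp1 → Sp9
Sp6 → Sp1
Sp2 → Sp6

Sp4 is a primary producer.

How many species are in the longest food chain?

One longest chain: Sp4 → Sp9 → Sp1 → Sp6 → Sp8.
It has 5 species and 4 links.

5 species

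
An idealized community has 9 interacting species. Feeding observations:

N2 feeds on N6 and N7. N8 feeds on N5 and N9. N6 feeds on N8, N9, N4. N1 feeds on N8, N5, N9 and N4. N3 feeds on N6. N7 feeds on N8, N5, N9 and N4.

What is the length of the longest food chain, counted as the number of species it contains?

One longest chain: N9 → N8 → N6 → N2.
It has 4 species and 3 links.

4 species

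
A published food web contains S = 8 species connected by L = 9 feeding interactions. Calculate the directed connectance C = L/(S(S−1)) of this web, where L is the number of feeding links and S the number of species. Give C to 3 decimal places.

The web has S = 8 species and L = 9 feeding links.
C = L / (S(S−1)) = 9 / 56 = 0.1607 ≈ 0.161.

C = 0.161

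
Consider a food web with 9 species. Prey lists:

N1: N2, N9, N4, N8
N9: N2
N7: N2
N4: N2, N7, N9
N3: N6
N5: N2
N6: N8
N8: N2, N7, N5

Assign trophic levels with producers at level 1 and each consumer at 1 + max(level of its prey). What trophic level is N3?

Trophic level 5

N2 is a producer → level 1.
N7 eats N2 → level 2.
N8 eats N7 (level 2); other prey at levels: N2 1, N5 2 → level 3.
N6 eats N8 → level 4.
N3 eats N6 → level 5.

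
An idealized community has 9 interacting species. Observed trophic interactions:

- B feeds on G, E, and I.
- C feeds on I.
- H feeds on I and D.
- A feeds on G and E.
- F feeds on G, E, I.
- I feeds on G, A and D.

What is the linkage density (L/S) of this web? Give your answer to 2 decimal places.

L/S = 1.56

There are L = 14 links among S = 9 species.
L/S = 14/9 = 1.5556 ≈ 1.56.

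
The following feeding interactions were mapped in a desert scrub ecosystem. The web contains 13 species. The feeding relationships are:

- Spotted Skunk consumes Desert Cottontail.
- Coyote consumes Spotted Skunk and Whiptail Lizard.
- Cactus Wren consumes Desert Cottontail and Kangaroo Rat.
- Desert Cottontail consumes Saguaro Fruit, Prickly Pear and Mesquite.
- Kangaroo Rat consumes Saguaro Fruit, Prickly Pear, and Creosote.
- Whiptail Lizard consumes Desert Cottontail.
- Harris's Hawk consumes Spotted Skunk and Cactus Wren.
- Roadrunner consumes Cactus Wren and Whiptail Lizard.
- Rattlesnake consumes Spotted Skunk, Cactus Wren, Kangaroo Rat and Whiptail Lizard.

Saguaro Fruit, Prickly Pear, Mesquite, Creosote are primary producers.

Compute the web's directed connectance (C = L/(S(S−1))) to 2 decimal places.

C = 0.13

The web has S = 13 species and L = 20 feeding links.
C = L / (S(S−1)) = 20 / 156 = 0.1282 ≈ 0.13.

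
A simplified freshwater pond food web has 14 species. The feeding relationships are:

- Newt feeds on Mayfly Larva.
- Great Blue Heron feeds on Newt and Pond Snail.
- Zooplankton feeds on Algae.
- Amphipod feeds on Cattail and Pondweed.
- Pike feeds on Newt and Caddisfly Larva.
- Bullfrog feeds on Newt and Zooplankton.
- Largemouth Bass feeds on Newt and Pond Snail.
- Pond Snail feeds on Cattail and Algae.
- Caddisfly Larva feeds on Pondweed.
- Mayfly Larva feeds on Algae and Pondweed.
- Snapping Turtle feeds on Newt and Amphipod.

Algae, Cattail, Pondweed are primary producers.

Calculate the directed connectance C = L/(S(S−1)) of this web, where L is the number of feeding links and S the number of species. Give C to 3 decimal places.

The web has S = 14 species and L = 19 feeding links.
C = L / (S(S−1)) = 19 / 182 = 0.1044 ≈ 0.104.

C = 0.104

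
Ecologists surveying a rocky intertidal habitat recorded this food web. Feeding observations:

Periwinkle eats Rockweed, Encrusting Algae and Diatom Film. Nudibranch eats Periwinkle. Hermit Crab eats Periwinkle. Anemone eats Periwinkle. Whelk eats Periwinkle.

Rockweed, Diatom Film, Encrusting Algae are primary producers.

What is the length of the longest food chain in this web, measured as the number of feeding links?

One longest chain: Rockweed → Periwinkle → Nudibranch.
It has 3 species and 2 links.

2 links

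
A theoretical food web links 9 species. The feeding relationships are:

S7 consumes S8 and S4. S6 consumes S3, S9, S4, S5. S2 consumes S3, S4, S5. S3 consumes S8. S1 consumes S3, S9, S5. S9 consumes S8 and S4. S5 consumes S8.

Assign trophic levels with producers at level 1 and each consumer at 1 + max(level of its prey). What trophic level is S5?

S8 is a producer → level 1.
S5 eats S8 → level 2.

Trophic level 2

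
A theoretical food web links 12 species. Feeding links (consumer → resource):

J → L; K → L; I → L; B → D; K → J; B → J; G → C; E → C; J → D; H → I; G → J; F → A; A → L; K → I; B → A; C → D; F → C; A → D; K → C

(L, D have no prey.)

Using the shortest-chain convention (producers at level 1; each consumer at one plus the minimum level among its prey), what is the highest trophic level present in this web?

3

Producers (level 1): L, D.
Following each consumer down to its lowest-level prey: L → J → G (levels 1 through 3).
All prey of G (J 2, C 2) are at level 2 or above, so G is at level 1 + 2 = 3.
Every consumer has at least one prey at level 2 or below, so none exceeds level 3.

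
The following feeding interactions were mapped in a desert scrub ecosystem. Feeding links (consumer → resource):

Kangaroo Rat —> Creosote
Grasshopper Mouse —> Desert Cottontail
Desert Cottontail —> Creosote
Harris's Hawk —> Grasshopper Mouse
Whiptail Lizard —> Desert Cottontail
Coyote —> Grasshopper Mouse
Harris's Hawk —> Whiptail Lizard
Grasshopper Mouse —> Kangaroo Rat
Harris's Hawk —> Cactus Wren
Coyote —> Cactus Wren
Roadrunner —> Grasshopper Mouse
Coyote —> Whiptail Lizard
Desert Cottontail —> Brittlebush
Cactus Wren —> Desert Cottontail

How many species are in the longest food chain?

4 species

One longest chain: Creosote → Kangaroo Rat → Grasshopper Mouse → Roadrunner.
It has 4 species and 3 links.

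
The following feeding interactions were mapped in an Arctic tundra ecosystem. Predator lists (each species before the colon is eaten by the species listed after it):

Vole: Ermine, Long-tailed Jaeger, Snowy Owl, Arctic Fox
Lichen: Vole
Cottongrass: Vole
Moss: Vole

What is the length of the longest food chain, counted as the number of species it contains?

One longest chain: Lichen → Vole → Ermine.
It has 3 species and 2 links.

3 species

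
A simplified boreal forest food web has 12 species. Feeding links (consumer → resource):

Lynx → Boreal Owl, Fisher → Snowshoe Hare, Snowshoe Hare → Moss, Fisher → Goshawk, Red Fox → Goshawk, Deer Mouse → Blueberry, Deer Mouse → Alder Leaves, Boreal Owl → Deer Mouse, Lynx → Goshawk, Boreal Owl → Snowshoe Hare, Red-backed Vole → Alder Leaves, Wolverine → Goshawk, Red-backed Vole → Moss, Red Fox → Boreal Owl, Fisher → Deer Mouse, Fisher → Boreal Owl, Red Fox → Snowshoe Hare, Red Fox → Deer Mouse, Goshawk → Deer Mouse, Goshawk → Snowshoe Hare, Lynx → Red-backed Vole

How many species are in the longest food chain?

4 species

One longest chain: Moss → Snowshoe Hare → Goshawk → Wolverine.
It has 4 species and 3 links.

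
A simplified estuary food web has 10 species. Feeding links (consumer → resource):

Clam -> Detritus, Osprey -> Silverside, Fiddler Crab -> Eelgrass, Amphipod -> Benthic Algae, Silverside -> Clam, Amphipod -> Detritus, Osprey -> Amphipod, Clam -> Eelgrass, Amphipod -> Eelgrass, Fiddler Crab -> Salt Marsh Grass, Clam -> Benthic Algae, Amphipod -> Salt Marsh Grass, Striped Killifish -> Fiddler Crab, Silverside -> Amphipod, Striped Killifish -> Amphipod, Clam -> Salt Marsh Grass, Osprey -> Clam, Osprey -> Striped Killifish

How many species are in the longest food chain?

4 species

One longest chain: Eelgrass → Fiddler Crab → Striped Killifish → Osprey.
It has 4 species and 3 links.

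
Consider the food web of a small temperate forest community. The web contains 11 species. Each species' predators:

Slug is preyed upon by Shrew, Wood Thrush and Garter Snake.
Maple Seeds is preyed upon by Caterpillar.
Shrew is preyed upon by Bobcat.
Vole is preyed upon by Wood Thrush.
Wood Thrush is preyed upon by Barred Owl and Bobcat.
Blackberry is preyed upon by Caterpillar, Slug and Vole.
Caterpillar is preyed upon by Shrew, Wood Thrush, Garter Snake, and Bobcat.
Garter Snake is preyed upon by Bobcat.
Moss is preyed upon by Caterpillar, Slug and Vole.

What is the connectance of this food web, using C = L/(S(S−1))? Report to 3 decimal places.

The web has S = 11 species and L = 19 feeding links.
C = L / (S(S−1)) = 19 / 110 = 0.1727 ≈ 0.173.

C = 0.173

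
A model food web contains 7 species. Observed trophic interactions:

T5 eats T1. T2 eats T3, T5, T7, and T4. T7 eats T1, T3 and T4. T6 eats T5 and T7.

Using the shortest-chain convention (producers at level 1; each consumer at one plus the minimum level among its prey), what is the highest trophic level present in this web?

Producers (level 1): T3, T4, T1.
Following each consumer down to its lowest-level prey: T1 → T5 → T6 (levels 1 through 3).
All prey of T6 (T5 2, T7 2) are at level 2 or above, so T6 is at level 1 + 2 = 3.
Every consumer has at least one prey at level 2 or below, so none exceeds level 3.

3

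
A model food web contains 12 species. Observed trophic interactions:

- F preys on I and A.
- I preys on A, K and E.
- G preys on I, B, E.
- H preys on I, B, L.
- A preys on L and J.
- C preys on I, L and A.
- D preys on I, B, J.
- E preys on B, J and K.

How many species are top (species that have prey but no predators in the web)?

5

Top species (has prey, but nothing eats it): D, C, F, H, G.
Count: 5.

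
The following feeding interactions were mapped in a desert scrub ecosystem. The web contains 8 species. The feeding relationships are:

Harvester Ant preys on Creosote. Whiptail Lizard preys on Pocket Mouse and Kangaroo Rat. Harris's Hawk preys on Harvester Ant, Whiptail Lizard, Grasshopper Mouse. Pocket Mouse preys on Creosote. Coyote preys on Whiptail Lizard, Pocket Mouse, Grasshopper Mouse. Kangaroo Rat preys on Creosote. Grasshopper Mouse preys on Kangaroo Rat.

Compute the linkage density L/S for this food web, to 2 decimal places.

L/S = 1.50

There are L = 12 links among S = 8 species.
L/S = 12/8 = 1.5000 ≈ 1.50.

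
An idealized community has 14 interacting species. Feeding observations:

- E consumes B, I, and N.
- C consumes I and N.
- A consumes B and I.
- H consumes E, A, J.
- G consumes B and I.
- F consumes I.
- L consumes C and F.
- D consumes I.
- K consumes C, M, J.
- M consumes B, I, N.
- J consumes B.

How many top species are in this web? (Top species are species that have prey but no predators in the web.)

Top species (has prey, but nothing eats it): D, G, H, K, L.
Count: 5.

5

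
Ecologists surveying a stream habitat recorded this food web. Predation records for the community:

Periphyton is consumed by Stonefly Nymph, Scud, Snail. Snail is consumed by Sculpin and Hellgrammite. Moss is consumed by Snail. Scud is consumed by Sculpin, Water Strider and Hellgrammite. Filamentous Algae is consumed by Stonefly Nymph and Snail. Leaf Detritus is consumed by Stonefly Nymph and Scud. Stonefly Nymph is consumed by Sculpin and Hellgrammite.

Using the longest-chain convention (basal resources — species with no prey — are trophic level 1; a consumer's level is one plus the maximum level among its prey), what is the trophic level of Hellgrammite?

Trophic level 3

Filamentous Algae has no prey (basal) → level 1.
Stonefly Nymph eats Filamentous Algae (level 1); other prey at levels: Leaf Detritus 1, Periphyton 1 → level 2.
Hellgrammite eats Stonefly Nymph (level 2); other prey at levels: Scud 2, Snail 2 → level 3.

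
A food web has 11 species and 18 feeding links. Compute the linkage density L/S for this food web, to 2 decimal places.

There are L = 18 links among S = 11 species.
L/S = 18/11 = 1.6364 ≈ 1.64.

L/S = 1.64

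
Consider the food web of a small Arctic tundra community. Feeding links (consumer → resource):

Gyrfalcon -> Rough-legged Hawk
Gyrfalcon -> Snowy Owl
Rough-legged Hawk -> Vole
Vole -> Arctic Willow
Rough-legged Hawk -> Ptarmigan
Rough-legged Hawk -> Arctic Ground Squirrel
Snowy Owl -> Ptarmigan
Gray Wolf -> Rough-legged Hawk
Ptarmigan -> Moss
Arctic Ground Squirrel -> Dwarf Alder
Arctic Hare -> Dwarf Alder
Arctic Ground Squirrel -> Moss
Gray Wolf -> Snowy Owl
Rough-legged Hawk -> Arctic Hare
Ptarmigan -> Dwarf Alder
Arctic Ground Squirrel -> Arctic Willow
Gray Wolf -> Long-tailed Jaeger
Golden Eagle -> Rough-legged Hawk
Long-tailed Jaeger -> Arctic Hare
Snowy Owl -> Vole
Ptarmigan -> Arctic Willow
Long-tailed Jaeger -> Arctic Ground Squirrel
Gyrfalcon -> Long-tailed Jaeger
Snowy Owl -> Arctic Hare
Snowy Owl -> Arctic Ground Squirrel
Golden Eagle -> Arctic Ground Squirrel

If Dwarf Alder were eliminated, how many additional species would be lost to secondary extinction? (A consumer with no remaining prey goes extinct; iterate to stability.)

Remove Dwarf Alder.
Round 1: Arctic Hare (all prey gone) → extinct.
No further losses. Total secondary extinctions: 1.

1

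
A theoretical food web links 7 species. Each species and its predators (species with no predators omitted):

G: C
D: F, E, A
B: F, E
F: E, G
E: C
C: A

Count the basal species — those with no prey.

Basal species (no prey listed): B, D.
Count: 2.

2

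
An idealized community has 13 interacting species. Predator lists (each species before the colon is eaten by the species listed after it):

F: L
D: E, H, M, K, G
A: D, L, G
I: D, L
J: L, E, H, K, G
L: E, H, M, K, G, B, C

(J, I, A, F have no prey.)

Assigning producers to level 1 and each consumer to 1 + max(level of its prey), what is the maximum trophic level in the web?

Producers (level 1): J, I, A, F.
I → D → K gives K level 3.
No species has a prey at level 3, so no species reaches level 4.

3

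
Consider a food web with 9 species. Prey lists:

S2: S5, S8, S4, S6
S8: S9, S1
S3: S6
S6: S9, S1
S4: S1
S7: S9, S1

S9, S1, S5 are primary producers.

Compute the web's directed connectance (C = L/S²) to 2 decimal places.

C = 0.15

The web has S = 9 species and L = 12 feeding links.
C = L / S² = 12 / 81 = 0.1481 ≈ 0.15.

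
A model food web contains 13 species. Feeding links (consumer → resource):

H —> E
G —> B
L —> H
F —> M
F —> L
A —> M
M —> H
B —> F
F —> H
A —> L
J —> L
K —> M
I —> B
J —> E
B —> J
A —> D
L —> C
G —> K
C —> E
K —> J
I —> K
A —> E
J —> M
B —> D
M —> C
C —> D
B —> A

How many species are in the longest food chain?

One longest chain: D → C → M → J → K → G.
It has 6 species and 5 links.

6 species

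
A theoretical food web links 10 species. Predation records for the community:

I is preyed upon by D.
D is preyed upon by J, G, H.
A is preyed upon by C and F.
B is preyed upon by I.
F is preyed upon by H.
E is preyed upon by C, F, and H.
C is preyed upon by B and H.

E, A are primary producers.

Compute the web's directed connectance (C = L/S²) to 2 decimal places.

The web has S = 10 species and L = 13 feeding links.
C = L / S² = 13 / 100 = 0.1300 ≈ 0.13.

C = 0.13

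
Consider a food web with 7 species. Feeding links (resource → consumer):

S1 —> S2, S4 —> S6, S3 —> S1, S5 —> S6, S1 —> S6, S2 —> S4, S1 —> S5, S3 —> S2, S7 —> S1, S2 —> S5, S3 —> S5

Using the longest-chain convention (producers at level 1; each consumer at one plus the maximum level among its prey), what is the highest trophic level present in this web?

5

Producers (level 1): S3, S7.
S3 → S1 → S2 → S5 → S6 gives S6 level 5.
No species has a prey at level 5, so no species reaches level 6.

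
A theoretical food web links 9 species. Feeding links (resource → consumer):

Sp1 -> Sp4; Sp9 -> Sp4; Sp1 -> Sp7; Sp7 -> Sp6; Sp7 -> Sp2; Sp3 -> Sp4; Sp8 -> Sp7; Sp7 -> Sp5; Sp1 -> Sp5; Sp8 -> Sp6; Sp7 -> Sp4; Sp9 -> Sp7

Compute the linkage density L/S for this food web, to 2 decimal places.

L/S = 1.33

There are L = 12 links among S = 9 species.
L/S = 12/9 = 1.3333 ≈ 1.33.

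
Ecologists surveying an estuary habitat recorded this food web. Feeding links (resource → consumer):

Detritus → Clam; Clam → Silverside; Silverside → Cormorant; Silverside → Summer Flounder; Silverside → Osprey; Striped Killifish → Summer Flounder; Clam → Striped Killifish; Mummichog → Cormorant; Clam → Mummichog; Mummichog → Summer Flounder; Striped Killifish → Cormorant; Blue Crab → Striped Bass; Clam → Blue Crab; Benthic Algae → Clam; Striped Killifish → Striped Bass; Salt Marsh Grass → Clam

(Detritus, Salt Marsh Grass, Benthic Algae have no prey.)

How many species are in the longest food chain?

4 species

One longest chain: Detritus → Clam → Silverside → Cormorant.
It has 4 species and 3 links.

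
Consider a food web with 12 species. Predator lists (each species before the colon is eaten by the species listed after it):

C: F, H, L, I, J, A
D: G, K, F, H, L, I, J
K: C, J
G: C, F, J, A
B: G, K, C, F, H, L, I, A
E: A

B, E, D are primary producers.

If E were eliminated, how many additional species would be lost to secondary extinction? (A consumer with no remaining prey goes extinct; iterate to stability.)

Remove E.
Every predator of it retains at least one other prey: A still has B, G, C.
No consumer loses all prey, so no secondary extinctions occur.

0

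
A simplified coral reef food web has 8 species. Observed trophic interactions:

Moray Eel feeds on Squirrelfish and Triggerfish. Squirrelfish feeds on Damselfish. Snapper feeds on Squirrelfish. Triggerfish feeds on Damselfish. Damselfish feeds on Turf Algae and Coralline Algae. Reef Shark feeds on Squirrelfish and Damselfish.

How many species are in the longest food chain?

4 species

One longest chain: Turf Algae → Damselfish → Squirrelfish → Snapper.
It has 4 species and 3 links.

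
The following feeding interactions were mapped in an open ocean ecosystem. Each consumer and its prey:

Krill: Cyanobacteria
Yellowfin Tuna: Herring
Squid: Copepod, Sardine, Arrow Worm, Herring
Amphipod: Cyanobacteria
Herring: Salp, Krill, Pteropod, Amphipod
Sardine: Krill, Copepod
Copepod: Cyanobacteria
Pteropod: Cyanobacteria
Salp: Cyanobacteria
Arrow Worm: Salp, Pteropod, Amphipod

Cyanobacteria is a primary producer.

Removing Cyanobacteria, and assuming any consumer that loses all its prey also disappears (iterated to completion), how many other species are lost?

Remove Cyanobacteria.
Round 1: Salp (all prey gone), Krill (all prey gone), Copepod (all prey gone), Pteropod (all prey gone), Amphipod (all prey gone) → extinct.
Round 2: Sardine (all prey gone), Arrow Worm (all prey gone), Herring (all prey gone) → extinct.
Round 3: Yellowfin Tuna (all prey gone), Squid (all prey gone) → extinct.
No further losses. Total secondary extinctions: 10.

10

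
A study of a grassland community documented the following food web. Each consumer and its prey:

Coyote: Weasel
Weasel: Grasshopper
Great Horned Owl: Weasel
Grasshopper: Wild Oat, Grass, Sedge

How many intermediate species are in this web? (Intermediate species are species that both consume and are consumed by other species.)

Intermediate species (has both prey and predators): Grasshopper, Weasel.
Count: 2.

2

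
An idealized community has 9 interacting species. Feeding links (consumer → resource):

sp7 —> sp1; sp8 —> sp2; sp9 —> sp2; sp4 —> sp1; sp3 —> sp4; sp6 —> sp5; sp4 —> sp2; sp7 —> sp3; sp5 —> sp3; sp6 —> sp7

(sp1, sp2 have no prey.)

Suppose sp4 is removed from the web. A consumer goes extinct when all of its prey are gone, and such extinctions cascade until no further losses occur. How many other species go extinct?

2

Remove sp4.
Round 1: sp3 (all prey gone) → extinct.
Round 2: sp5 (all prey gone) → extinct.
No further losses. Total secondary extinctions: 2.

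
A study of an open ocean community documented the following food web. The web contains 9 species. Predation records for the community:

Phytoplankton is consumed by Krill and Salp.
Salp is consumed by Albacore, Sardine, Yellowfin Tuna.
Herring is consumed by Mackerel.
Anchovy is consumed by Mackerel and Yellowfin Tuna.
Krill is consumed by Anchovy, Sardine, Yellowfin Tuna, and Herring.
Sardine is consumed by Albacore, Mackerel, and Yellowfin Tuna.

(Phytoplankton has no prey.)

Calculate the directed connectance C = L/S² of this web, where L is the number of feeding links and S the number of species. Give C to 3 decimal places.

The web has S = 9 species and L = 15 feeding links.
C = L / S² = 15 / 81 = 0.1852 ≈ 0.185.

C = 0.185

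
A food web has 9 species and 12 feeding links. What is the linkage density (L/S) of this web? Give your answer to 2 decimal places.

L/S = 1.33

There are L = 12 links among S = 9 species.
L/S = 12/9 = 1.3333 ≈ 1.33.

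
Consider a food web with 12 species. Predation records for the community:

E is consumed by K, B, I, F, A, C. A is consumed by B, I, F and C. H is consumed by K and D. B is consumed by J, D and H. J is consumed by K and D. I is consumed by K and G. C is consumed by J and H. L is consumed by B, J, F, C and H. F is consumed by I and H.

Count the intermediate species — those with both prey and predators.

7

Intermediate species (has both prey and predators): A, F, B, C, I, H, J.
Count: 7.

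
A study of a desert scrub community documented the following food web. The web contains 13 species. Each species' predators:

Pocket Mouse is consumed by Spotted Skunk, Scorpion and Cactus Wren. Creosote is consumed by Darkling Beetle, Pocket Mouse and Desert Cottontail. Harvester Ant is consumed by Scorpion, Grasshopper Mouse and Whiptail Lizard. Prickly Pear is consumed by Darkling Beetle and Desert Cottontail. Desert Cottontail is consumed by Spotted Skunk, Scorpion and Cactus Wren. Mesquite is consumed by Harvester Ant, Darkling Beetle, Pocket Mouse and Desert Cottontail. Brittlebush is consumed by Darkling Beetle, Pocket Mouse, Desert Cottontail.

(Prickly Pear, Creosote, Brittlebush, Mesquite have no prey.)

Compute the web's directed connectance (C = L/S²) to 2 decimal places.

The web has S = 13 species and L = 21 feeding links.
C = L / S² = 21 / 169 = 0.1243 ≈ 0.12.

C = 0.12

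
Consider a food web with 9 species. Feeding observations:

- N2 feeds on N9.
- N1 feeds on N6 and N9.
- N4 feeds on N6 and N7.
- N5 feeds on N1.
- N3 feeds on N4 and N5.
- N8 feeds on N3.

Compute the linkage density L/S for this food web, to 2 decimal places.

There are L = 9 links among S = 9 species.
L/S = 9/9 = 1.0000 ≈ 1.00.

L/S = 1.00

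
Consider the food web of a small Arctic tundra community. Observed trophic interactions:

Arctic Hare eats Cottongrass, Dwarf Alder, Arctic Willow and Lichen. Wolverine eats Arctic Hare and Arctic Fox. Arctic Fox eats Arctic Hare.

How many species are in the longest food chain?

4 species

One longest chain: Lichen → Arctic Hare → Arctic Fox → Wolverine.
It has 4 species and 3 links.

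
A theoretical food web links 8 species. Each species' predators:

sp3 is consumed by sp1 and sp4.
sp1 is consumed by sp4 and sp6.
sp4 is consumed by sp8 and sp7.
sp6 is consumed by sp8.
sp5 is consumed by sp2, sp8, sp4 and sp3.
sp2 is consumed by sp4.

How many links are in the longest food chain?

One longest chain: sp5 → sp3 → sp1 → sp4 → sp7.
It has 5 species and 4 links.

4 links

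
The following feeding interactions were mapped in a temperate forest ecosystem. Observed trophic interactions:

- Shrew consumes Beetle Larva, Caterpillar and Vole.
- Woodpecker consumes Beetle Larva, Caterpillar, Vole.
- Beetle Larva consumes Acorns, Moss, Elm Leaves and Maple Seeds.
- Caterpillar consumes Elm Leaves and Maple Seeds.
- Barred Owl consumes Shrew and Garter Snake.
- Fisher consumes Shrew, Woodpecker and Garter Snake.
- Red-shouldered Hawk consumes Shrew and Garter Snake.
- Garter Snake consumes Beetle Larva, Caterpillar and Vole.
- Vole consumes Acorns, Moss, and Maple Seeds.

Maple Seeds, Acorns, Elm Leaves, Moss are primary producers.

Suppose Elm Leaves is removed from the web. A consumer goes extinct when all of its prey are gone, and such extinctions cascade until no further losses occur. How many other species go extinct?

Remove Elm Leaves.
Every predator of it retains at least one other prey: Caterpillar still has Maple Seeds; Beetle Larva still has Maple Seeds, Acorns, Moss.
No consumer loses all prey, so no secondary extinctions occur.

0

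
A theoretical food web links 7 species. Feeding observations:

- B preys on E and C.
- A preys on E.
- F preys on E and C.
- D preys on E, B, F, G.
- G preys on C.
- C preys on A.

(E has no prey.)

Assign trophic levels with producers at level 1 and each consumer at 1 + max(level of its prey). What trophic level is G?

Trophic level 4

E is a producer → level 1.
A eats E → level 2.
C eats A → level 3.
G eats C → level 4.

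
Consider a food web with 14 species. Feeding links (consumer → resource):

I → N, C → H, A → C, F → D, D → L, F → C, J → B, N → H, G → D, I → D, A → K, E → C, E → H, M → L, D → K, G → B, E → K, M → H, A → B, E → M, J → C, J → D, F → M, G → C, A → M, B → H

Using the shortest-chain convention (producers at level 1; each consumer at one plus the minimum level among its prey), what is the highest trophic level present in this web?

3

Producers (level 1): K, L, H.
Following each consumer down to its lowest-level prey: K → D → J (levels 1 through 3).
All prey of J (D 2, C 2, B 2) are at level 2 or above, so J is at level 1 + 2 = 3.
Every consumer has at least one prey at level 2 or below, so none exceeds level 3.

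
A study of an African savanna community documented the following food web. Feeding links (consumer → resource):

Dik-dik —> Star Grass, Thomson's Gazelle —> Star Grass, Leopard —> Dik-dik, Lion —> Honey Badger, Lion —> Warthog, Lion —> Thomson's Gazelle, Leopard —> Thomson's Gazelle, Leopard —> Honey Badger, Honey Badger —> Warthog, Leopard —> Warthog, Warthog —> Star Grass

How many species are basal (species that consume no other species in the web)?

Basal species (no prey listed): Star Grass.
Count: 1.

1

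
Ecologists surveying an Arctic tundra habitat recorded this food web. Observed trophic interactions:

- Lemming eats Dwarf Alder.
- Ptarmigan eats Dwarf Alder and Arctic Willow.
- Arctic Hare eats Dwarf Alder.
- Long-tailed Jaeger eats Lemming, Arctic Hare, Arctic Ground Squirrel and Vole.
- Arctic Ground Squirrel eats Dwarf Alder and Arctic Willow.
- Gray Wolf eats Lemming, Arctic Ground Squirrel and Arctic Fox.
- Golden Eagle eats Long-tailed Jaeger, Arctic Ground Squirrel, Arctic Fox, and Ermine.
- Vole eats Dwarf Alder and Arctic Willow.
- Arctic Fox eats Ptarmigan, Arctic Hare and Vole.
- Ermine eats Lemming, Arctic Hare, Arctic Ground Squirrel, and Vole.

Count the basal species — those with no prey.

2

Basal species (no prey listed): Dwarf Alder, Arctic Willow.
Count: 2.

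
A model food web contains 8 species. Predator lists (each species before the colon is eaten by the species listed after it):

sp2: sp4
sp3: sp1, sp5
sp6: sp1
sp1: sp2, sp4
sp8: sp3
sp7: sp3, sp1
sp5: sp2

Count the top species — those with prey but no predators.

Top species (has prey, but nothing eats it): sp4.
Count: 1.

1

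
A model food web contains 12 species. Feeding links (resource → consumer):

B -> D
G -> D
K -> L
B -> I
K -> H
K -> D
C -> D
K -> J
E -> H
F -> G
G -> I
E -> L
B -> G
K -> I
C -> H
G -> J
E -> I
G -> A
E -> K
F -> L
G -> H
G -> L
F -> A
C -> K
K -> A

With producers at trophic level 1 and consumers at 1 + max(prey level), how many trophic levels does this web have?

3

Producers (level 1): B, C, E, F.
C → K → J gives J level 3.
No species has a prey at level 3, so no species reaches level 4.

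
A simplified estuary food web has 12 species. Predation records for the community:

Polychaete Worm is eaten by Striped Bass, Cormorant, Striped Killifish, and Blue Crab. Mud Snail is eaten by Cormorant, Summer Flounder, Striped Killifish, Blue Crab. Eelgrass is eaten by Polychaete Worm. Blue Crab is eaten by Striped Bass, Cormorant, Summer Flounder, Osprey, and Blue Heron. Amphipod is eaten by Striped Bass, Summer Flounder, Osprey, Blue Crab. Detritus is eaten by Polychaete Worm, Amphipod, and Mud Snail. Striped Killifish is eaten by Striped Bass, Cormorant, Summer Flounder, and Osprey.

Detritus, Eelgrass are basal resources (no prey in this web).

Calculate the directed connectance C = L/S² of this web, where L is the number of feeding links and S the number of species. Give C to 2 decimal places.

The web has S = 12 species and L = 25 feeding links.
C = L / S² = 25 / 144 = 0.1736 ≈ 0.17.

C = 0.17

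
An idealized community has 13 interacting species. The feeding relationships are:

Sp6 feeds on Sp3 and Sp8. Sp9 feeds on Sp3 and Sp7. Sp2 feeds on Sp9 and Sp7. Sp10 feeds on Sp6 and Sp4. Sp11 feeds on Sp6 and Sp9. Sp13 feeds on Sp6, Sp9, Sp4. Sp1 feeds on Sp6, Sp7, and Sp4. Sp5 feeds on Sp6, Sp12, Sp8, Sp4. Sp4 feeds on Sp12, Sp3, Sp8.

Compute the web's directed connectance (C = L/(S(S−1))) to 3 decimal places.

C = 0.147

The web has S = 13 species and L = 23 feeding links.
C = L / (S(S−1)) = 23 / 156 = 0.1474 ≈ 0.147.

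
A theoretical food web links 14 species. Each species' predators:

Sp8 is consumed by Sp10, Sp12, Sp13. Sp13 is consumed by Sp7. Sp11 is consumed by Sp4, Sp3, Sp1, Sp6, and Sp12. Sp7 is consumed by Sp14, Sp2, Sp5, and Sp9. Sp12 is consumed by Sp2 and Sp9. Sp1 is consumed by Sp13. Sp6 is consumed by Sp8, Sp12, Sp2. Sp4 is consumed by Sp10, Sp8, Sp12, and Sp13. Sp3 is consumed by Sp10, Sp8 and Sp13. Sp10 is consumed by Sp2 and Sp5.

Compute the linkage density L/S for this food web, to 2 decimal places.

L/S = 2.00

There are L = 28 links among S = 14 species.
L/S = 28/14 = 2.0000 ≈ 2.00.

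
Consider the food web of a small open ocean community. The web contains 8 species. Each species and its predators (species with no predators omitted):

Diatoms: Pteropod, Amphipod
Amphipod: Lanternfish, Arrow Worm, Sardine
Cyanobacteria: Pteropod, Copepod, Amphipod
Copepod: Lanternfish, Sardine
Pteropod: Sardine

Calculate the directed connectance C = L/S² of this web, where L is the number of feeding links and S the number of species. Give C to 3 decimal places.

The web has S = 8 species and L = 11 feeding links.
C = L / S² = 11 / 64 = 0.1719 ≈ 0.172.

C = 0.172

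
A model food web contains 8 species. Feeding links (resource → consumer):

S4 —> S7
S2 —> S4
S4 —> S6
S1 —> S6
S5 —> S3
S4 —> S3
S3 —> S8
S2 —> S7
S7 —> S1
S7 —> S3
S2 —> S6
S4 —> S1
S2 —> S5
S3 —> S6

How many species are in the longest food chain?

One longest chain: S2 → S4 → S7 → S1 → S6.
It has 5 species and 4 links.

5 species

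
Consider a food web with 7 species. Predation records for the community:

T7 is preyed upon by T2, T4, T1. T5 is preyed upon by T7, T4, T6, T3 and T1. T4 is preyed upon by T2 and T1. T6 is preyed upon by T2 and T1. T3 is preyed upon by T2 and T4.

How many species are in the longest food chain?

One longest chain: T5 → T7 → T4 → T2.
It has 4 species and 3 links.

4 species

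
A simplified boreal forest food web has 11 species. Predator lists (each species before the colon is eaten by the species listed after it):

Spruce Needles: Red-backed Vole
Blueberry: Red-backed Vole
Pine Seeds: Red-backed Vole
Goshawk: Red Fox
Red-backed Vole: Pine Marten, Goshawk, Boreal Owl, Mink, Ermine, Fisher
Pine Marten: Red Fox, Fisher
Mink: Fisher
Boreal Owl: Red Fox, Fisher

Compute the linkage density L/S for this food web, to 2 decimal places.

L/S = 1.36

There are L = 15 links among S = 11 species.
L/S = 15/11 = 1.3636 ≈ 1.36.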